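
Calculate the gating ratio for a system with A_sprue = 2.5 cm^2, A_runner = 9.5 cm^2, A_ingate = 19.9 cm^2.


Sprue:Runner:Ingate = 1 : 9.5/2.5 : 19.9/2.5 = 1:3.80:7.96

Answer: 1:3.80:7.96


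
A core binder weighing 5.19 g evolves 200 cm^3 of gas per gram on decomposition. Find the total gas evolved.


Formula: V_gas = W_binder * gas_evolution_rate
V = 5.19 g * 200 cm^3/g = 1038.0000 cm^3

Answer: 1038.0000 cm^3


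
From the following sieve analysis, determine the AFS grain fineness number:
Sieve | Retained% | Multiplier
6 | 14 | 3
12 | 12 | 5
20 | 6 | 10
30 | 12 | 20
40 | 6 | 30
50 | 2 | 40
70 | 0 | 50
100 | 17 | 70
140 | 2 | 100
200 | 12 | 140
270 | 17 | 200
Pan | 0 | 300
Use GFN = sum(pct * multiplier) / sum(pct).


Formula: GFN = sum(pct * multiplier) / sum(pct)
sum(pct * multiplier) = 7132
sum(pct) = 100
GFN = 7132 / 100 = 71.32


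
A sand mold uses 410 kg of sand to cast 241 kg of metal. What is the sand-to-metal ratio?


Formula: Sand-to-Metal Ratio = W_sand / W_metal
Ratio = 410 kg / 241 kg = 1.7012


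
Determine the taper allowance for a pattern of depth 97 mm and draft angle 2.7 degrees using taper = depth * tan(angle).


Formula: taper = depth * tan(draft_angle)
tan(2.7 deg) = 0.0471588
taper = 97 mm * 0.0471588 = 4.5744 mm

Final answer: 4.5744 mm


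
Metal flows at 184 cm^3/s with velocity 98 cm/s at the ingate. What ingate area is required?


Formula: A_ingate = Q / v  (continuity equation)
A = 184 cm^3/s / 98 cm/s = 1.8776 cm^2

Answer: 1.8776 cm^2


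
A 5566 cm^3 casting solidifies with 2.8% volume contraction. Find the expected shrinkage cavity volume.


Formula: V_shrink = V_casting * shrinkage_pct / 100
V_shrink = 5566 cm^3 * 2.8 / 100 = 155.8480 cm^3

Final answer: 155.8480 cm^3


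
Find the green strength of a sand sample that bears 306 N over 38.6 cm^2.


Formula: Compressive Strength = Force / Area
Strength = 306 N / 38.6 cm^2 = 7.9275 N/cm^2


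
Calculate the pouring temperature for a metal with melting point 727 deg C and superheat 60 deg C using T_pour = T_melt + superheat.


Formula: T_pour = T_melt + Superheat
T_pour = 727 + 60 = 787 deg C

Final answer: 787 deg C


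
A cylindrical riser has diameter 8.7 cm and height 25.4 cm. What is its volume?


Formula: V = pi * (D/2)^2 * H  (cylinder volume)
Radius = D/2 = 8.7/2 = 4.35 cm
V = pi * 4.35^2 * 25.4 = 1509.9484 cm^3

Answer: 1509.9484 cm^3


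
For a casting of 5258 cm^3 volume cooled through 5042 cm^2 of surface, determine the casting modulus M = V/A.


Formula: Casting Modulus M = V / A
M = 5258 cm^3 / 5042 cm^2 = 1.0428 cm


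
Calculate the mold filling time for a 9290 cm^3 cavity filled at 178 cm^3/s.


Formula: t_fill = V_mold / Q_flow
t = 9290 cm^3 / 178 cm^3/s = 52.1910 s


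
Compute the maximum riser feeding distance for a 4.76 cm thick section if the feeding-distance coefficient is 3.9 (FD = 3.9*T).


Formula: FD = 3.9 * T  (riser feeding-distance rule)
FD = 3.9 * 4.76 cm = 18.5640 cm

Answer: 18.5640 cm


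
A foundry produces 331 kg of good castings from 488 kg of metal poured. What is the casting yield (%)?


Formula: Casting Yield = (W_good / W_total) * 100
Yield = (331 kg / 488 kg) * 100 = 67.8279%

Answer: 67.8279%


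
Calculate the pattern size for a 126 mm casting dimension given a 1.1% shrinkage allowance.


Formula: L_pattern = L_casting * (1 + shrinkage_rate/100)
Shrinkage factor = 1 + 1.1/100 = 1.011
L_pattern = 126 mm * 1.011 = 127.3860 mm


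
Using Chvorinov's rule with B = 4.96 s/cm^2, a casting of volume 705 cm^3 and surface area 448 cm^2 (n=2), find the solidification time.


Formula: t_s = B * (V/A)^n  (Chvorinov's rule, n=2)
Modulus M = V/A = 705/448 = 1.573661 cm
M^2 = 1.573661^2 = 2.476409 cm^2
t_s = 4.96 * 2.476409 = 12.2830 s

Answer: 12.2830 s


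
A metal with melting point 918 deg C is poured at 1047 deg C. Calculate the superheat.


Formula: Superheat = T_pour - T_melt
Superheat = 1047 - 918 = 129 deg C


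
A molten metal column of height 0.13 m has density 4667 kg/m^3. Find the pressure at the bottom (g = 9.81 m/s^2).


Formula: P = rho * g * h
rho * g = 4667 * 9.81 = 45783.27 N/m^3
P = 45783.27 * 0.13 = 5951.8251 Pa

5951.8251 Pa


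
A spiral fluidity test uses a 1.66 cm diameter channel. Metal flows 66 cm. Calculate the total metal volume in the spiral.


Formula: V = pi * (d/2)^2 * L  (cylinder volume)
Radius = 1.66/2 = 0.83 cm
V = pi * 0.83^2 * 66 = 142.8400 cm^3

142.8400 cm^3


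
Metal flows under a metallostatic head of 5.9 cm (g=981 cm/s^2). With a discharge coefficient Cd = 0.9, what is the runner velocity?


Formula: v = Cd * sqrt(2 * g * h)  (Torricelli with discharge coefficient)
2*g*h = 2 * 981 * 5.9 = 11575.8 cm^2/s^2
sqrt(11575.8) = 107.59089 cm/s
v = 0.9 * 107.59089 = 96.8318 cm/s

96.8318 cm/s


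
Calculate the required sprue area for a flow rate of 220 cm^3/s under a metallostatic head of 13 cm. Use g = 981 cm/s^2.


Formula: v = sqrt(2*g*h), A = Q/v
Velocity: v = sqrt(2 * 981 * 13) = sqrt(25506) = 159.7060 cm/s
Sprue area: A = Q / v = 220 / 159.7060 = 1.3775 cm^2

Final answer: 1.3775 cm^2


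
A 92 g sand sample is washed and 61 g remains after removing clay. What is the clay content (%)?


Formula: Clay% = (W_total - W_washed) / W_total * 100
Clay mass = 92 - 61 = 31 g
Clay% = 31 / 92 * 100 = 33.6957%

Answer: 33.6957%


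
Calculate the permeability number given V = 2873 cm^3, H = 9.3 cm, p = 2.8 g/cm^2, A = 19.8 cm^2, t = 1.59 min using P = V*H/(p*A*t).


Formula: Permeability Number P = (V * H) / (p * A * t)
Numerator: V * H = 2873 * 9.3 = 26718.9
Denominator: p * A * t = 2.8 * 19.8 * 1.59 = 88.1496
P = 26718.9 / 88.1496 = 303.1086

Final answer: 303.1086


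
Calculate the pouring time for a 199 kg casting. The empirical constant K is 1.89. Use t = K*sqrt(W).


Formula: t = K * sqrt(W)
sqrt(W) = sqrt(199) = 14.10674
t = 1.89 * 14.10674 = 26.6617 s

26.6617 s


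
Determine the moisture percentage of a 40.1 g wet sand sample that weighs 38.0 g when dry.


Formula: MC = (W_wet - W_dry) / W_wet * 100
Water mass = 40.1 - 38.0 = 2.1 g
MC = 2.1 / 40.1 * 100 = 5.2369%


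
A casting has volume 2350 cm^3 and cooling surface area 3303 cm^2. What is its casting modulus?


Formula: Casting Modulus M = V / A
M = 2350 cm^3 / 3303 cm^2 = 0.7115 cm

Answer: 0.7115 cm


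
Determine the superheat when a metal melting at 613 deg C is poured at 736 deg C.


Formula: Superheat = T_pour - T_melt
Superheat = 736 - 613 = 123 deg C

123 deg C


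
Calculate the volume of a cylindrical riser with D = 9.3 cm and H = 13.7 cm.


Formula: V = pi * (D/2)^2 * H  (cylinder volume)
Radius = D/2 = 9.3/2 = 4.65 cm
V = pi * 4.65^2 * 13.7 = 930.6285 cm^3

Final answer: 930.6285 cm^3


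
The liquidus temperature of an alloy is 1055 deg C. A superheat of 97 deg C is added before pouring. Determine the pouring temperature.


Formula: T_pour = T_melt + Superheat
T_pour = 1055 + 97 = 1152 deg C

Final answer: 1152 deg C


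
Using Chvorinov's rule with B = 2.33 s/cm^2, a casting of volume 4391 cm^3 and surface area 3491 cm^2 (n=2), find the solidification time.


Formula: t_s = B * (V/A)^n  (Chvorinov's rule, n=2)
Modulus M = V/A = 4391/3491 = 1.257806 cm
M^2 = 1.257806^2 = 1.582076 cm^2
t_s = 2.33 * 1.582076 = 3.6862 s

3.6862 s


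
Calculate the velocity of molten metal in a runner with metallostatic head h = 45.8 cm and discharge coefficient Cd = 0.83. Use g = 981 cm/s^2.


Formula: v = Cd * sqrt(2 * g * h)  (Torricelli with discharge coefficient)
2*g*h = 2 * 981 * 45.8 = 89859.6 cm^2/s^2
sqrt(89859.6) = 299.76591 cm/s
v = 0.83 * 299.76591 = 248.8057 cm/s

Answer: 248.8057 cm/s


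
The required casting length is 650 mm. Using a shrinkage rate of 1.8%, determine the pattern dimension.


Formula: L_pattern = L_casting * (1 + shrinkage_rate/100)
Shrinkage factor = 1 + 1.8/100 = 1.018
L_pattern = 650 mm * 1.018 = 661.7000 mm

661.7000 mm


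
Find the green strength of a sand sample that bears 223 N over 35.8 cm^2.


Formula: Compressive Strength = Force / Area
Strength = 223 N / 35.8 cm^2 = 6.2291 N/cm^2

6.2291 N/cm^2


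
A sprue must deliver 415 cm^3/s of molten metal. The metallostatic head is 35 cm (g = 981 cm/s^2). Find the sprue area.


Formula: v = sqrt(2*g*h), A = Q/v
Velocity: v = sqrt(2 * 981 * 35) = sqrt(68670) = 262.0496 cm/s
Sprue area: A = Q / v = 415 / 262.0496 = 1.5837 cm^2

Answer: 1.5837 cm^2


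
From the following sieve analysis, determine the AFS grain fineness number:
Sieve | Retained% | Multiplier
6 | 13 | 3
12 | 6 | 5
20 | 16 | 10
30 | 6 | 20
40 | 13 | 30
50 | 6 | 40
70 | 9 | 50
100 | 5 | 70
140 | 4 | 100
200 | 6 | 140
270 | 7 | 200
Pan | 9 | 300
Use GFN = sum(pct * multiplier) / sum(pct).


Formula: GFN = sum(pct * multiplier) / sum(pct)
sum(pct * multiplier) = 7119
sum(pct) = 100
GFN = 7119 / 100 = 71.19

71.19


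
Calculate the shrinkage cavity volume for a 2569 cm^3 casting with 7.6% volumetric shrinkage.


Formula: V_shrink = V_casting * shrinkage_pct / 100
V_shrink = 2569 cm^3 * 7.6 / 100 = 195.2440 cm^3

Answer: 195.2440 cm^3


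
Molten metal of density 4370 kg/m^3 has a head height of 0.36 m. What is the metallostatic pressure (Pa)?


Formula: P = rho * g * h
rho * g = 4370 * 9.81 = 42869.7 N/m^3
P = 42869.7 * 0.36 = 15433.0920 Pa

Final answer: 15433.0920 Pa


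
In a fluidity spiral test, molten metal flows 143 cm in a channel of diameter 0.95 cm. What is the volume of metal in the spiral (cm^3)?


Formula: V = pi * (d/2)^2 * L  (cylinder volume)
Radius = 0.95/2 = 0.475 cm
V = pi * 0.475^2 * 143 = 101.3615 cm^3


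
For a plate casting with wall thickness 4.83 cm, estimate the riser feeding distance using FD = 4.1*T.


Formula: FD = 4.1 * T  (riser feeding-distance rule)
FD = 4.1 * 4.83 cm = 19.8030 cm


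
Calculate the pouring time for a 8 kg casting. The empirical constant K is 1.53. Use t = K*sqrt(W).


Formula: t = K * sqrt(W)
sqrt(W) = sqrt(8) = 2.82843
t = 1.53 * 2.82843 = 4.3275 s

Final answer: 4.3275 s


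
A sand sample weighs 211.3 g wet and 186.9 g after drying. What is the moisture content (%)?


Formula: MC = (W_wet - W_dry) / W_wet * 100
Water mass = 211.3 - 186.9 = 24.4 g
MC = 24.4 / 211.3 * 100 = 11.5476%

11.5476%


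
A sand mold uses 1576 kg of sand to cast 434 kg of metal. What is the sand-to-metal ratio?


Formula: Sand-to-Metal Ratio = W_sand / W_metal
Ratio = 1576 kg / 434 kg = 3.6313


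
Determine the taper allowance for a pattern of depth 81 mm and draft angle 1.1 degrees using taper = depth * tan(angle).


Formula: taper = depth * tan(draft_angle)
tan(1.1 deg) = 0.0192010
taper = 81 mm * 0.0192010 = 1.5553 mm

1.5553 mm


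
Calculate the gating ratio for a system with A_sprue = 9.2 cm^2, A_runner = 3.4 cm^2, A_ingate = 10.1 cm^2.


Sprue:Runner:Ingate = 1 : 3.4/9.2 : 10.1/9.2 = 1:0.37:1.10

1:0.37:1.10


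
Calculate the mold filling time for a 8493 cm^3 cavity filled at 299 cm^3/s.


Formula: t_fill = V_mold / Q_flow
t = 8493 cm^3 / 299 cm^3/s = 28.4047 s

28.4047 s


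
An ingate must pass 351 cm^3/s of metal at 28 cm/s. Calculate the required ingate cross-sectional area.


Formula: A_ingate = Q / v  (continuity equation)
A = 351 cm^3/s / 28 cm/s = 12.5357 cm^2

Final answer: 12.5357 cm^2


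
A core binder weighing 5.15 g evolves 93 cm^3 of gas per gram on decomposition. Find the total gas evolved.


Formula: V_gas = W_binder * gas_evolution_rate
V = 5.15 g * 93 cm^3/g = 478.9500 cm^3


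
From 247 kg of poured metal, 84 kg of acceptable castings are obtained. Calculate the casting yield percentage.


Formula: Casting Yield = (W_good / W_total) * 100
Yield = (84 kg / 247 kg) * 100 = 34.0081%


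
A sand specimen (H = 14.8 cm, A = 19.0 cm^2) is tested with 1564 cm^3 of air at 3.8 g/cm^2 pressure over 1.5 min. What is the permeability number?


Formula: Permeability Number P = (V * H) / (p * A * t)
Numerator: V * H = 1564 * 14.8 = 23147.2
Denominator: p * A * t = 3.8 * 19.0 * 1.5 = 108.3
P = 23147.2 / 108.3 = 213.7322

Final answer: 213.7322


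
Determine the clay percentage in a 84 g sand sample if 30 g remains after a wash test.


Formula: Clay% = (W_total - W_washed) / W_total * 100
Clay mass = 84 - 30 = 54 g
Clay% = 54 / 84 * 100 = 64.2857%


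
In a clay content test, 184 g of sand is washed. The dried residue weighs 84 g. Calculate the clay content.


Formula: Clay% = (W_total - W_washed) / W_total * 100
Clay mass = 184 - 84 = 100 g
Clay% = 100 / 184 * 100 = 54.3478%


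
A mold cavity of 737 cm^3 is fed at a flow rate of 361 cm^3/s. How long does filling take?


Formula: t_fill = V_mold / Q_flow
t = 737 cm^3 / 361 cm^3/s = 2.0416 s

Answer: 2.0416 s


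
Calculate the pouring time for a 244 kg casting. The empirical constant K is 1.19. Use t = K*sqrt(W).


Formula: t = K * sqrt(W)
sqrt(W) = sqrt(244) = 15.62050
t = 1.19 * 15.62050 = 18.5884 s


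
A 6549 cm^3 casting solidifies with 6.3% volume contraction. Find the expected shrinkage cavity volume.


Formula: V_shrink = V_casting * shrinkage_pct / 100
V_shrink = 6549 cm^3 * 6.3 / 100 = 412.5870 cm^3

Answer: 412.5870 cm^3


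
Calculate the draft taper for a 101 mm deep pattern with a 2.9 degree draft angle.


Formula: taper = depth * tan(draft_angle)
tan(2.9 deg) = 0.0506578
taper = 101 mm * 0.0506578 = 5.1164 mm


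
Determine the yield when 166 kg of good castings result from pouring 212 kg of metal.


Formula: Casting Yield = (W_good / W_total) * 100
Yield = (166 kg / 212 kg) * 100 = 78.3019%

Answer: 78.3019%


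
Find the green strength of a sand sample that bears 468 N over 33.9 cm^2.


Formula: Compressive Strength = Force / Area
Strength = 468 N / 33.9 cm^2 = 13.8053 N/cm^2

Answer: 13.8053 N/cm^2


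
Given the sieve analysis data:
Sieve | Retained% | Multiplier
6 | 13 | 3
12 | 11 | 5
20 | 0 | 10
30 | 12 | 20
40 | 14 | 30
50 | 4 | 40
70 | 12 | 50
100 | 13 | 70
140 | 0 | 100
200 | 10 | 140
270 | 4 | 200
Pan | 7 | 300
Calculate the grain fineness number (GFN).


Formula: GFN = sum(pct * multiplier) / sum(pct)
sum(pct * multiplier) = 6724
sum(pct) = 100
GFN = 6724 / 100 = 67.24

67.24


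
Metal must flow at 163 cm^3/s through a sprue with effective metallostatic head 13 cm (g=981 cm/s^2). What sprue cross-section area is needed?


Formula: v = sqrt(2*g*h), A = Q/v
Velocity: v = sqrt(2 * 981 * 13) = sqrt(25506) = 159.7060 cm/s
Sprue area: A = Q / v = 163 / 159.7060 = 1.0206 cm^2


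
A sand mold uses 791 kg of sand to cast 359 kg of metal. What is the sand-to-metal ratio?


Formula: Sand-to-Metal Ratio = W_sand / W_metal
Ratio = 791 kg / 359 kg = 2.2033


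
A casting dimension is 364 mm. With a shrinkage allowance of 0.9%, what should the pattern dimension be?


Formula: L_pattern = L_casting * (1 + shrinkage_rate/100)
Shrinkage factor = 1 + 0.9/100 = 1.009
L_pattern = 364 mm * 1.009 = 367.2760 mm


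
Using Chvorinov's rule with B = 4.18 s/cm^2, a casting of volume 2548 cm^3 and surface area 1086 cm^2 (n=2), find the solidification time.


Formula: t_s = B * (V/A)^n  (Chvorinov's rule, n=2)
Modulus M = V/A = 2548/1086 = 2.346225 cm
M^2 = 2.346225^2 = 5.504772 cm^2
t_s = 4.18 * 5.504772 = 23.0099 s


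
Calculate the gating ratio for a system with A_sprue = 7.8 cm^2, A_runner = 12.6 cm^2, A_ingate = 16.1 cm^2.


Sprue:Runner:Ingate = 1 : 12.6/7.8 : 16.1/7.8 = 1:1.62:2.06

Answer: 1:1.62:2.06


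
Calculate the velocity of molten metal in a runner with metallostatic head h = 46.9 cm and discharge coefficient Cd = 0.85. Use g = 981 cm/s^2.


Formula: v = Cd * sqrt(2 * g * h)  (Torricelli with discharge coefficient)
2*g*h = 2 * 981 * 46.9 = 92017.8 cm^2/s^2
sqrt(92017.8) = 303.34436 cm/s
v = 0.85 * 303.34436 = 257.8427 cm/s

Final answer: 257.8427 cm/s


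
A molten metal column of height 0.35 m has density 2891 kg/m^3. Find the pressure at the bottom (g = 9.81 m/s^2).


Formula: P = rho * g * h
rho * g = 2891 * 9.81 = 28360.71 N/m^3
P = 28360.71 * 0.35 = 9926.2485 Pa


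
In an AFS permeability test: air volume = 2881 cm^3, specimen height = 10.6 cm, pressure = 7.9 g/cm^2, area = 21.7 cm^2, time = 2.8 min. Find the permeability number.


Formula: Permeability Number P = (V * H) / (p * A * t)
Numerator: V * H = 2881 * 10.6 = 30538.6
Denominator: p * A * t = 7.9 * 21.7 * 2.8 = 480.004
P = 30538.6 / 480.004 = 63.6216

63.6216


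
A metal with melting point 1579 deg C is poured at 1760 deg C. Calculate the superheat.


Formula: Superheat = T_pour - T_melt
Superheat = 1760 - 1579 = 181 deg C

181 deg C


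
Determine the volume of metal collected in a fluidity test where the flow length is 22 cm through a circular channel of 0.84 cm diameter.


Formula: V = pi * (d/2)^2 * L  (cylinder volume)
Radius = 0.84/2 = 0.42 cm
V = pi * 0.42^2 * 22 = 12.1919 cm^3

12.1919 cm^3


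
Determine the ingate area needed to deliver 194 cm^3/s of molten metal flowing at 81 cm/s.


Formula: A_ingate = Q / v  (continuity equation)
A = 194 cm^3/s / 81 cm/s = 2.3951 cm^2

Answer: 2.3951 cm^2


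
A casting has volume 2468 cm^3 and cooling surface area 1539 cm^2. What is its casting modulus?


Formula: Casting Modulus M = V / A
M = 2468 cm^3 / 1539 cm^2 = 1.6036 cm

Final answer: 1.6036 cm


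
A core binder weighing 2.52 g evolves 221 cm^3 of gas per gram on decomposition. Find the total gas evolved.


Formula: V_gas = W_binder * gas_evolution_rate
V = 2.52 g * 221 cm^3/g = 556.9200 cm^3

Final answer: 556.9200 cm^3


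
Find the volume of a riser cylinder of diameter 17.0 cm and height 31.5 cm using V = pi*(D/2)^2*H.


Formula: V = pi * (D/2)^2 * H  (cylinder volume)
Radius = D/2 = 17.0/2 = 8.5 cm
V = pi * 8.5^2 * 31.5 = 7149.8722 cm^3

7149.8722 cm^3


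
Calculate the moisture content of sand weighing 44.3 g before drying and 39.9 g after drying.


Formula: MC = (W_wet - W_dry) / W_wet * 100
Water mass = 44.3 - 39.9 = 4.4 g
MC = 4.4 / 44.3 * 100 = 9.9323%

Final answer: 9.9323%


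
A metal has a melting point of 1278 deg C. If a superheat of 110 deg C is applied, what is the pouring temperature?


Formula: T_pour = T_melt + Superheat
T_pour = 1278 + 110 = 1388 deg C

1388 deg C


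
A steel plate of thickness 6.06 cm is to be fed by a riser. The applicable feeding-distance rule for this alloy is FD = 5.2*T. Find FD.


Formula: FD = 5.2 * T  (riser feeding-distance rule)
FD = 5.2 * 6.06 cm = 31.5120 cm


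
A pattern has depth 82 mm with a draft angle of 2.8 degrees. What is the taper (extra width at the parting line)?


Formula: taper = depth * tan(draft_angle)
tan(2.8 deg) = 0.0489082
taper = 82 mm * 0.0489082 = 4.0105 mm

4.0105 mm


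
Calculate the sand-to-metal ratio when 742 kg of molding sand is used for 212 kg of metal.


Formula: Sand-to-Metal Ratio = W_sand / W_metal
Ratio = 742 kg / 212 kg = 3.5000

Answer: 3.5000


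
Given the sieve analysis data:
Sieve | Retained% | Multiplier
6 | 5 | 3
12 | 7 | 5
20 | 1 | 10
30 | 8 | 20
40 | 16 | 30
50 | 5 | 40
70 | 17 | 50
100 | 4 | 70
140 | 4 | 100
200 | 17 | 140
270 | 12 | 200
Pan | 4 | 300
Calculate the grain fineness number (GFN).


Formula: GFN = sum(pct * multiplier) / sum(pct)
sum(pct * multiplier) = 8410
sum(pct) = 100
GFN = 8410 / 100 = 84.10


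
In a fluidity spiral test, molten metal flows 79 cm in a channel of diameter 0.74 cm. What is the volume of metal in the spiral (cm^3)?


Formula: V = pi * (d/2)^2 * L  (cylinder volume)
Radius = 0.74/2 = 0.37 cm
V = pi * 0.37^2 * 79 = 33.9766 cm^3

Final answer: 33.9766 cm^3


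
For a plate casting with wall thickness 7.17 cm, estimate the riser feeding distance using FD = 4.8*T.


Formula: FD = 4.8 * T  (riser feeding-distance rule)
FD = 4.8 * 7.17 cm = 34.4160 cm

Final answer: 34.4160 cm


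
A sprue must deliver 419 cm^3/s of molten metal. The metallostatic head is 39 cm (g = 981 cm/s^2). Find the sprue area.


Formula: v = sqrt(2*g*h), A = Q/v
Velocity: v = sqrt(2 * 981 * 39) = sqrt(76518) = 276.6189 cm/s
Sprue area: A = Q / v = 419 / 276.6189 = 1.5147 cm^2

Answer: 1.5147 cm^2


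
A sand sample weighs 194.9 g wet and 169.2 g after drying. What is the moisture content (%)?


Formula: MC = (W_wet - W_dry) / W_wet * 100
Water mass = 194.9 - 169.2 = 25.7 g
MC = 25.7 / 194.9 * 100 = 13.1862%

Answer: 13.1862%


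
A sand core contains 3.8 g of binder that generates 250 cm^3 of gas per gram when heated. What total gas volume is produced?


Formula: V_gas = W_binder * gas_evolution_rate
V = 3.8 g * 250 cm^3/g = 950.0000 cm^3

Answer: 950.0000 cm^3


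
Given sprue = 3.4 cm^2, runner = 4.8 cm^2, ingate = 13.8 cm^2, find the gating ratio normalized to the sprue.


Sprue:Runner:Ingate = 1 : 4.8/3.4 : 13.8/3.4 = 1:1.41:4.06


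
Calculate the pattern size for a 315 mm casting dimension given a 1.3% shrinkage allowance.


Formula: L_pattern = L_casting * (1 + shrinkage_rate/100)
Shrinkage factor = 1 + 1.3/100 = 1.013
L_pattern = 315 mm * 1.013 = 319.0950 mm

Final answer: 319.0950 mm


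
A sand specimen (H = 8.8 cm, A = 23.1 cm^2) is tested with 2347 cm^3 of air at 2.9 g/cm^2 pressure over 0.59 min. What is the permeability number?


Formula: Permeability Number P = (V * H) / (p * A * t)
Numerator: V * H = 2347 * 8.8 = 20653.6
Denominator: p * A * t = 2.9 * 23.1 * 0.59 = 39.5241
P = 20653.6 / 39.5241 = 522.5571


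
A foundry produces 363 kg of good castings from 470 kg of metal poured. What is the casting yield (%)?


Formula: Casting Yield = (W_good / W_total) * 100
Yield = (363 kg / 470 kg) * 100 = 77.2340%

Final answer: 77.2340%


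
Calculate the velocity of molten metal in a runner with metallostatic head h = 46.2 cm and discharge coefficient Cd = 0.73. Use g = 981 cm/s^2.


Formula: v = Cd * sqrt(2 * g * h)  (Torricelli with discharge coefficient)
2*g*h = 2 * 981 * 46.2 = 90644.4 cm^2/s^2
sqrt(90644.4) = 301.07208 cm/s
v = 0.73 * 301.07208 = 219.7826 cm/s


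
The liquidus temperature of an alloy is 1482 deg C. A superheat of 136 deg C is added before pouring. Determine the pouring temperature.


Formula: T_pour = T_melt + Superheat
T_pour = 1482 + 136 = 1618 deg C

Final answer: 1618 deg C


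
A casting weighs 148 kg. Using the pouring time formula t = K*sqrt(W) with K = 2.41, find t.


Formula: t = K * sqrt(W)
sqrt(W) = sqrt(148) = 12.16553
t = 2.41 * 12.16553 = 29.3189 s

Answer: 29.3189 s


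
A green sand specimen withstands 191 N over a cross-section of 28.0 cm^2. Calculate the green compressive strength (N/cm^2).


Formula: Compressive Strength = Force / Area
Strength = 191 N / 28.0 cm^2 = 6.8214 N/cm^2

Final answer: 6.8214 N/cm^2


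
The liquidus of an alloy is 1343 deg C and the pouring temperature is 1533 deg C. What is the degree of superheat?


Formula: Superheat = T_pour - T_melt
Superheat = 1533 - 1343 = 190 deg C

Answer: 190 deg C


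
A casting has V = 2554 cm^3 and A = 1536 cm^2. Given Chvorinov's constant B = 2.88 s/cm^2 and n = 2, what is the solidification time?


Formula: t_s = B * (V/A)^n  (Chvorinov's rule, n=2)
Modulus M = V/A = 2554/1536 = 1.662760 cm
M^2 = 1.662760^2 = 2.764771 cm^2
t_s = 2.88 * 2.764771 = 7.9625 s

Final answer: 7.9625 s


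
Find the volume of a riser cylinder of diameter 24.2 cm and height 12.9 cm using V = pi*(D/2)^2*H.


Formula: V = pi * (D/2)^2 * H  (cylinder volume)
Radius = D/2 = 24.2/2 = 12.1 cm
V = pi * 12.1^2 * 12.9 = 5933.4915 cm^3

Answer: 5933.4915 cm^3


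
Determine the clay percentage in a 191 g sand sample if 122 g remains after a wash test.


Formula: Clay% = (W_total - W_washed) / W_total * 100
Clay mass = 191 - 122 = 69 g
Clay% = 69 / 191 * 100 = 36.1257%

36.1257%


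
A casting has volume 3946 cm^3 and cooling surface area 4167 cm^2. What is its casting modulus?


Formula: Casting Modulus M = V / A
M = 3946 cm^3 / 4167 cm^2 = 0.9470 cm

Final answer: 0.9470 cm


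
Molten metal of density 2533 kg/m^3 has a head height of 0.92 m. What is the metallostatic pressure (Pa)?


Formula: P = rho * g * h
rho * g = 2533 * 9.81 = 24848.73 N/m^3
P = 24848.73 * 0.92 = 22860.8316 Pa

22860.8316 Pa


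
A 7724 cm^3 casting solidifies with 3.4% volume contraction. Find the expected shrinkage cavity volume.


Formula: V_shrink = V_casting * shrinkage_pct / 100
V_shrink = 7724 cm^3 * 3.4 / 100 = 262.6160 cm^3

Final answer: 262.6160 cm^3


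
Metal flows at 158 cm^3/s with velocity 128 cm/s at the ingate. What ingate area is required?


Formula: A_ingate = Q / v  (continuity equation)
A = 158 cm^3/s / 128 cm/s = 1.2344 cm^2

1.2344 cm^2


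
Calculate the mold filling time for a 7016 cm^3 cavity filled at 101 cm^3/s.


Formula: t_fill = V_mold / Q_flow
t = 7016 cm^3 / 101 cm^3/s = 69.4653 s

Answer: 69.4653 s


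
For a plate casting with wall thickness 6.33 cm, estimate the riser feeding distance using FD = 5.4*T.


Formula: FD = 5.4 * T  (riser feeding-distance rule)
FD = 5.4 * 6.33 cm = 34.1820 cm

34.1820 cm


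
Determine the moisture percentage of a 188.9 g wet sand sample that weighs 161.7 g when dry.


Formula: MC = (W_wet - W_dry) / W_wet * 100
Water mass = 188.9 - 161.7 = 27.2 g
MC = 27.2 / 188.9 * 100 = 14.3992%

Answer: 14.3992%


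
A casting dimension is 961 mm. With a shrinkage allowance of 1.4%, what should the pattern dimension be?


Formula: L_pattern = L_casting * (1 + shrinkage_rate/100)
Shrinkage factor = 1 + 1.4/100 = 1.014
L_pattern = 961 mm * 1.014 = 974.4540 mm

Answer: 974.4540 mm


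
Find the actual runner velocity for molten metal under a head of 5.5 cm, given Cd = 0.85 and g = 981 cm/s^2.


Formula: v = Cd * sqrt(2 * g * h)  (Torricelli with discharge coefficient)
2*g*h = 2 * 981 * 5.5 = 10791.0 cm^2/s^2
sqrt(10791.0) = 103.87974 cm/s
v = 0.85 * 103.87974 = 88.2978 cm/s

88.2978 cm/s


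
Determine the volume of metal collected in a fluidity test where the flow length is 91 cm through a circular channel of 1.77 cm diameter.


Formula: V = pi * (d/2)^2 * L  (cylinder volume)
Radius = 1.77/2 = 0.885 cm
V = pi * 0.885^2 * 91 = 223.9122 cm^3

Final answer: 223.9122 cm^3


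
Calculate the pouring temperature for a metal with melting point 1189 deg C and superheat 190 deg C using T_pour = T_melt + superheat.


Formula: T_pour = T_melt + Superheat
T_pour = 1189 + 190 = 1379 deg C

Answer: 1379 deg C


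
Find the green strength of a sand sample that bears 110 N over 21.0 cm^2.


Formula: Compressive Strength = Force / Area
Strength = 110 N / 21.0 cm^2 = 5.2381 N/cm^2

Final answer: 5.2381 N/cm^2


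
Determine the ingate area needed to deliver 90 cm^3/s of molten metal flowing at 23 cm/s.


Formula: A_ingate = Q / v  (continuity equation)
A = 90 cm^3/s / 23 cm/s = 3.9130 cm^2

Answer: 3.9130 cm^2


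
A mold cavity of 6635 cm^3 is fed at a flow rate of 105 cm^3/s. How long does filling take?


Formula: t_fill = V_mold / Q_flow
t = 6635 cm^3 / 105 cm^3/s = 63.1905 s

63.1905 s


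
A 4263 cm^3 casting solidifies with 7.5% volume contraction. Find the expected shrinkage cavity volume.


Formula: V_shrink = V_casting * shrinkage_pct / 100
V_shrink = 4263 cm^3 * 7.5 / 100 = 319.7250 cm^3

319.7250 cm^3


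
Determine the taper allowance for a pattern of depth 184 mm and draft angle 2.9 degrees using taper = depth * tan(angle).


Formula: taper = depth * tan(draft_angle)
tan(2.9 deg) = 0.0506578
taper = 184 mm * 0.0506578 = 9.3210 mm


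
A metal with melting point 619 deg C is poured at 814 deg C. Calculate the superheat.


Formula: Superheat = T_pour - T_melt
Superheat = 814 - 619 = 195 deg C


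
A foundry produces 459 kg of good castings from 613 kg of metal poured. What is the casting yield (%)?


Formula: Casting Yield = (W_good / W_total) * 100
Yield = (459 kg / 613 kg) * 100 = 74.8777%

74.8777%


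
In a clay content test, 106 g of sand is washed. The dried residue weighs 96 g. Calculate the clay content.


Formula: Clay% = (W_total - W_washed) / W_total * 100
Clay mass = 106 - 96 = 10 g
Clay% = 10 / 106 * 100 = 9.4340%

Final answer: 9.4340%


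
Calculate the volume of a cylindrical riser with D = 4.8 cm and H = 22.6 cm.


Formula: V = pi * (D/2)^2 * H  (cylinder volume)
Radius = D/2 = 4.8/2 = 2.4 cm
V = pi * 2.4^2 * 22.6 = 408.9600 cm^3

Final answer: 408.9600 cm^3


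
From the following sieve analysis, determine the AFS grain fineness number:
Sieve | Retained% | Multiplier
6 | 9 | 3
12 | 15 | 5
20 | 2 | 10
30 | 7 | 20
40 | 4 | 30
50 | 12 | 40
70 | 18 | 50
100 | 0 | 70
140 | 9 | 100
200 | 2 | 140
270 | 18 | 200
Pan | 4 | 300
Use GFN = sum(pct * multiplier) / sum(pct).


Formula: GFN = sum(pct * multiplier) / sum(pct)
sum(pct * multiplier) = 7742
sum(pct) = 100
GFN = 7742 / 100 = 77.42

77.42


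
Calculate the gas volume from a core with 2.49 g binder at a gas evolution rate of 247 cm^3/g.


Formula: V_gas = W_binder * gas_evolution_rate
V = 2.49 g * 247 cm^3/g = 615.0300 cm^3

Final answer: 615.0300 cm^3


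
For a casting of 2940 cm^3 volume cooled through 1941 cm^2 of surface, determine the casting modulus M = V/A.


Formula: Casting Modulus M = V / A
M = 2940 cm^3 / 1941 cm^2 = 1.5147 cm

Answer: 1.5147 cm


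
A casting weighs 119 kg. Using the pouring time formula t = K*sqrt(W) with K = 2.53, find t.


Formula: t = K * sqrt(W)
sqrt(W) = sqrt(119) = 10.90871
t = 2.53 * 10.90871 = 27.5990 s


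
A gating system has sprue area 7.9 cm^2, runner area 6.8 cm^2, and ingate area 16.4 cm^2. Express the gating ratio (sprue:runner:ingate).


Sprue:Runner:Ingate = 1 : 6.8/7.9 : 16.4/7.9 = 1:0.86:2.08


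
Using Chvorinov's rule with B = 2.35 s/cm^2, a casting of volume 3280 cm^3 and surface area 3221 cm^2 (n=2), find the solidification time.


Formula: t_s = B * (V/A)^n  (Chvorinov's rule, n=2)
Modulus M = V/A = 3280/3221 = 1.018317 cm
M^2 = 1.018317^2 = 1.036970 cm^2
t_s = 2.35 * 1.036970 = 2.4369 s

2.4369 s


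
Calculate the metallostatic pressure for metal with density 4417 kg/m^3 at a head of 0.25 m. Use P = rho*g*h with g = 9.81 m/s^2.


Formula: P = rho * g * h
rho * g = 4417 * 9.81 = 43330.77 N/m^3
P = 43330.77 * 0.25 = 10832.6925 Pa

Answer: 10832.6925 Pa


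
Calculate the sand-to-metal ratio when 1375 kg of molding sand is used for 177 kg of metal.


Formula: Sand-to-Metal Ratio = W_sand / W_metal
Ratio = 1375 kg / 177 kg = 7.7684

Final answer: 7.7684


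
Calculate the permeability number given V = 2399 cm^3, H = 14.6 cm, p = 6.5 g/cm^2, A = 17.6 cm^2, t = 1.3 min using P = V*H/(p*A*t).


Formula: Permeability Number P = (V * H) / (p * A * t)
Numerator: V * H = 2399 * 14.6 = 35025.4
Denominator: p * A * t = 6.5 * 17.6 * 1.3 = 148.72
P = 35025.4 / 148.72 = 235.5124

235.5124


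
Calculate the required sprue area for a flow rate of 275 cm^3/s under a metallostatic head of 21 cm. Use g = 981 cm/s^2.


Formula: v = sqrt(2*g*h), A = Q/v
Velocity: v = sqrt(2 * 981 * 21) = sqrt(41202) = 202.9828 cm/s
Sprue area: A = Q / v = 275 / 202.9828 = 1.3548 cm^2


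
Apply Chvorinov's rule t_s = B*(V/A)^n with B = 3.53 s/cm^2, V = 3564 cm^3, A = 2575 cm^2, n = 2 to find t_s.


Formula: t_s = B * (V/A)^n  (Chvorinov's rule, n=2)
Modulus M = V/A = 3564/2575 = 1.384078 cm
M^2 = 1.384078^2 = 1.915672 cm^2
t_s = 3.53 * 1.915672 = 6.7623 s

Final answer: 6.7623 s


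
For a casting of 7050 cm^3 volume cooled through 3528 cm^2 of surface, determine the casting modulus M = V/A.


Formula: Casting Modulus M = V / A
M = 7050 cm^3 / 3528 cm^2 = 1.9983 cm


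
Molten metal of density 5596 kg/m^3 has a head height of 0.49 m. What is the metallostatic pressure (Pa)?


Formula: P = rho * g * h
rho * g = 5596 * 9.81 = 54896.76 N/m^3
P = 54896.76 * 0.49 = 26899.4124 Pa

Answer: 26899.4124 Pa


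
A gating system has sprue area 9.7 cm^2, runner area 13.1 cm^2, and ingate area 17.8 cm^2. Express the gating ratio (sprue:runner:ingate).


Sprue:Runner:Ingate = 1 : 13.1/9.7 : 17.8/9.7 = 1:1.35:1.84

1:1.35:1.84


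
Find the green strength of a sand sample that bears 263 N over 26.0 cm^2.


Formula: Compressive Strength = Force / Area
Strength = 263 N / 26.0 cm^2 = 10.1154 N/cm^2

Answer: 10.1154 N/cm^2


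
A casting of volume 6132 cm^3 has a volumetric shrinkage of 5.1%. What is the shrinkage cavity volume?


Formula: V_shrink = V_casting * shrinkage_pct / 100
V_shrink = 6132 cm^3 * 5.1 / 100 = 312.7320 cm^3

312.7320 cm^3


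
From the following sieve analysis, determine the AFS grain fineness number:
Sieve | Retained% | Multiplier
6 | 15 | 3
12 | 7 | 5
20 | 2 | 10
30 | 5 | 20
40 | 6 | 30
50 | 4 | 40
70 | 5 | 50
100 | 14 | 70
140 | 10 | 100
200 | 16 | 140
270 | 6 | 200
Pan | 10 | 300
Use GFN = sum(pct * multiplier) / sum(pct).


Formula: GFN = sum(pct * multiplier) / sum(pct)
sum(pct * multiplier) = 9210
sum(pct) = 100
GFN = 9210 / 100 = 92.10


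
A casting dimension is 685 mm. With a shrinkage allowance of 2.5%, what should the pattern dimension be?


Formula: L_pattern = L_casting * (1 + shrinkage_rate/100)
Shrinkage factor = 1 + 2.5/100 = 1.025
L_pattern = 685 mm * 1.025 = 702.1250 mm

Answer: 702.1250 mm


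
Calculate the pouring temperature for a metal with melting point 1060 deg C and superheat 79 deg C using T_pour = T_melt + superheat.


Formula: T_pour = T_melt + Superheat
T_pour = 1060 + 79 = 1139 deg C

1139 deg C


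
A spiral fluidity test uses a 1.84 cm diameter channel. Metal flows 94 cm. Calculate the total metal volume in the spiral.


Formula: V = pi * (d/2)^2 * L  (cylinder volume)
Radius = 1.84/2 = 0.92 cm
V = pi * 0.92^2 * 94 = 249.9501 cm^3

249.9501 cm^3


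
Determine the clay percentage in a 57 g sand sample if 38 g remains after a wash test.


Formula: Clay% = (W_total - W_washed) / W_total * 100
Clay mass = 57 - 38 = 19 g
Clay% = 19 / 57 * 100 = 33.3333%

Answer: 33.3333%


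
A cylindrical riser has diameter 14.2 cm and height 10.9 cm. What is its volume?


Formula: V = pi * (D/2)^2 * H  (cylinder volume)
Radius = D/2 = 14.2/2 = 7.1 cm
V = pi * 7.1^2 * 10.9 = 1726.2078 cm^3


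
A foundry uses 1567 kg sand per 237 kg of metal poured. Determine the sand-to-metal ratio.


Formula: Sand-to-Metal Ratio = W_sand / W_metal
Ratio = 1567 kg / 237 kg = 6.6118


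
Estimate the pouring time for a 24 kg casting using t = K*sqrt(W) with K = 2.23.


Formula: t = K * sqrt(W)
sqrt(W) = sqrt(24) = 4.89898
t = 2.23 * 4.89898 = 10.9247 s


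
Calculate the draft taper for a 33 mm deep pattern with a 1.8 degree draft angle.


Formula: taper = depth * tan(draft_angle)
tan(1.8 deg) = 0.0314263
taper = 33 mm * 0.0314263 = 1.0371 mm


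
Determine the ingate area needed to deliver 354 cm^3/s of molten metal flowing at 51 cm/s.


Formula: A_ingate = Q / v  (continuity equation)
A = 354 cm^3/s / 51 cm/s = 6.9412 cm^2

Final answer: 6.9412 cm^2


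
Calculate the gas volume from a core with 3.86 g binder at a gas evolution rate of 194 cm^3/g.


Formula: V_gas = W_binder * gas_evolution_rate
V = 3.86 g * 194 cm^3/g = 748.8400 cm^3

Answer: 748.8400 cm^3


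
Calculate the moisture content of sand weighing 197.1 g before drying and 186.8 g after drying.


Formula: MC = (W_wet - W_dry) / W_wet * 100
Water mass = 197.1 - 186.8 = 10.3 g
MC = 10.3 / 197.1 * 100 = 5.2258%

Final answer: 5.2258%


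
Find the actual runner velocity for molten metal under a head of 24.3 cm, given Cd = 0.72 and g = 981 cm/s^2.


Formula: v = Cd * sqrt(2 * g * h)  (Torricelli with discharge coefficient)
2*g*h = 2 * 981 * 24.3 = 47676.6 cm^2/s^2
sqrt(47676.6) = 218.34972 cm/s
v = 0.72 * 218.34972 = 157.2118 cm/s

Answer: 157.2118 cm/s


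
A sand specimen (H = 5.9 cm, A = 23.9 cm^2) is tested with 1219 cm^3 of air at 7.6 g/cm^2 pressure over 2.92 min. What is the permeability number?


Formula: Permeability Number P = (V * H) / (p * A * t)
Numerator: V * H = 1219 * 5.9 = 7192.1
Denominator: p * A * t = 7.6 * 23.9 * 2.92 = 530.3888
P = 7192.1 / 530.3888 = 13.5601

Answer: 13.5601


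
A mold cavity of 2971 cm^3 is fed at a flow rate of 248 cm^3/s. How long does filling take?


Formula: t_fill = V_mold / Q_flow
t = 2971 cm^3 / 248 cm^3/s = 11.9798 s

11.9798 s


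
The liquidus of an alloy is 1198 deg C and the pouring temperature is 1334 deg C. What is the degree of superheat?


Formula: Superheat = T_pour - T_melt
Superheat = 1334 - 1198 = 136 deg C

136 deg C


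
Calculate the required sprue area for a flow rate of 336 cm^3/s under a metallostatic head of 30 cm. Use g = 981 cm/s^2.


Formula: v = sqrt(2*g*h), A = Q/v
Velocity: v = sqrt(2 * 981 * 30) = sqrt(58860) = 242.6108 cm/s
Sprue area: A = Q / v = 336 / 242.6108 = 1.3849 cm^2


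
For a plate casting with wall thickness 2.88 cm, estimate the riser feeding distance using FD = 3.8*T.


Formula: FD = 3.8 * T  (riser feeding-distance rule)
FD = 3.8 * 2.88 cm = 10.9440 cm

Answer: 10.9440 cm


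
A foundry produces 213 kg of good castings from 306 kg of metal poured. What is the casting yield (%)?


Formula: Casting Yield = (W_good / W_total) * 100
Yield = (213 kg / 306 kg) * 100 = 69.6078%

Final answer: 69.6078%


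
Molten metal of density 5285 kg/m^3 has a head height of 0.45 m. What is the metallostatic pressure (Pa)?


Formula: P = rho * g * h
rho * g = 5285 * 9.81 = 51845.85 N/m^3
P = 51845.85 * 0.45 = 23330.6325 Pa

Answer: 23330.6325 Pa


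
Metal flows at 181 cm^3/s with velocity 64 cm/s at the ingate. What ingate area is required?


Formula: A_ingate = Q / v  (continuity equation)
A = 181 cm^3/s / 64 cm/s = 2.8281 cm^2

Final answer: 2.8281 cm^2


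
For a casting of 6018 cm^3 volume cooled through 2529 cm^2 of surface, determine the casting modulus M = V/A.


Formula: Casting Modulus M = V / A
M = 6018 cm^3 / 2529 cm^2 = 2.3796 cm

Answer: 2.3796 cm


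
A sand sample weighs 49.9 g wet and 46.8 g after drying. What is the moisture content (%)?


Formula: MC = (W_wet - W_dry) / W_wet * 100
Water mass = 49.9 - 46.8 = 3.1 g
MC = 3.1 / 49.9 * 100 = 6.2124%


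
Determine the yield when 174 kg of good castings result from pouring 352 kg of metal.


Formula: Casting Yield = (W_good / W_total) * 100
Yield = (174 kg / 352 kg) * 100 = 49.4318%

Answer: 49.4318%


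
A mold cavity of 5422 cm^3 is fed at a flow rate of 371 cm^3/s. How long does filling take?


Formula: t_fill = V_mold / Q_flow
t = 5422 cm^3 / 371 cm^3/s = 14.6146 s


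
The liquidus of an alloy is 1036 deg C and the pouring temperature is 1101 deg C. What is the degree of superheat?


Formula: Superheat = T_pour - T_melt
Superheat = 1101 - 1036 = 65 deg C


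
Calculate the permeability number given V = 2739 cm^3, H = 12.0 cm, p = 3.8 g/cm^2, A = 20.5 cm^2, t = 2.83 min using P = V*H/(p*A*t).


Formula: Permeability Number P = (V * H) / (p * A * t)
Numerator: V * H = 2739 * 12.0 = 32868.0
Denominator: p * A * t = 3.8 * 20.5 * 2.83 = 220.457
P = 32868.0 / 220.457 = 149.0903


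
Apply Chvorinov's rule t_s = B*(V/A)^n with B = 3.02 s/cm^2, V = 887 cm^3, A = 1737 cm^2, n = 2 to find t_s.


Formula: t_s = B * (V/A)^n  (Chvorinov's rule, n=2)
Modulus M = V/A = 887/1737 = 0.510651 cm
M^2 = 0.510651^2 = 0.260764 cm^2
t_s = 3.02 * 0.260764 = 0.7875 s

0.7875 s


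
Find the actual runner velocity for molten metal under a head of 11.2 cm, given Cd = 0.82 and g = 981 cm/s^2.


Formula: v = Cd * sqrt(2 * g * h)  (Torricelli with discharge coefficient)
2*g*h = 2 * 981 * 11.2 = 21974.4 cm^2/s^2
sqrt(21974.4) = 148.23765 cm/s
v = 0.82 * 148.23765 = 121.5549 cm/s

Final answer: 121.5549 cm/s


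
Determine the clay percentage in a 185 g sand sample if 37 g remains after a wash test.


Formula: Clay% = (W_total - W_washed) / W_total * 100
Clay mass = 185 - 37 = 148 g
Clay% = 148 / 185 * 100 = 80.0000%

Answer: 80.0000%
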